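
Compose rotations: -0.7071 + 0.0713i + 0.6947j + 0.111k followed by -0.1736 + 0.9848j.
-0.5614 + 0.0969i - 0.817j - 0.0895k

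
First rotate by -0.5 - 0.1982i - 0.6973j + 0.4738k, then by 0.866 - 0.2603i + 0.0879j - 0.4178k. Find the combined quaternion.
-0.2253 - 0.2912i - 0.4417j + 0.8181k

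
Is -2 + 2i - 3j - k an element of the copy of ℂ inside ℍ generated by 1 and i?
No. The quaternion -2 + 2i - 3j - k has j-coefficient y = -3 and k-coefficient z = -1, not both zero, so it does not lie in the complex subalgebra spanned by 1 and i.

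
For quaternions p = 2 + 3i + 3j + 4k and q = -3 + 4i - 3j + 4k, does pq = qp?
No: pq = -25 + 23i - 11j - 25k ≠ -25 - 25i - 19j + 17k = qp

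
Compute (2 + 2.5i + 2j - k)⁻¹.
0.1311 - 0.1639i - 0.1311j + 0.0656k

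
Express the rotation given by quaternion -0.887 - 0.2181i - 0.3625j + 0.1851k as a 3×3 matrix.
[[0.6687, 0.4865, 0.5623], [-0.1702, 0.8363, -0.5211], [-0.7238, 0.2527, 0.6421]]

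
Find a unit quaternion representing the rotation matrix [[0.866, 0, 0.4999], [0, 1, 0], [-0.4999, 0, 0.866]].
0.9659 + 0.2588j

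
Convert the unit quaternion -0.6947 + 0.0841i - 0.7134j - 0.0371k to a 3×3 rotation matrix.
[[-0.0206, -0.1715, 0.985], [-0.0684, 0.9831, 0.1698], [-0.9974, -0.0639, -0.032]]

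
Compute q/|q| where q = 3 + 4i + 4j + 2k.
0.4472 + 0.5963i + 0.5963j + 0.2981k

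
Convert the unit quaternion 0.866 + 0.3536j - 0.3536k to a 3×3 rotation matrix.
[[0.4999, 0.6124, 0.6124], [-0.6124, 0.7499, -0.2501], [-0.6124, -0.2501, 0.7499]]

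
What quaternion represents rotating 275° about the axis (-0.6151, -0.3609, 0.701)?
-0.7373 - 0.4156i - 0.2438j + 0.4736k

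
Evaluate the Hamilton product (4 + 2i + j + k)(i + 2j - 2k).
-2 + 13j - 5k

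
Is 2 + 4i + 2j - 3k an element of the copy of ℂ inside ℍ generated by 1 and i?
No. The quaternion 2 + 4i + 2j - 3k has j-coefficient y = 2 and k-coefficient z = -3, not both zero, so it does not lie in the complex subalgebra spanned by 1 and i.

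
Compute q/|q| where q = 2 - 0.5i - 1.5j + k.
0.7303 - 0.1826i - 0.5477j + 0.3651k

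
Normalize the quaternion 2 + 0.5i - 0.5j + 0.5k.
0.9177 + 0.2294i - 0.2294j + 0.2294k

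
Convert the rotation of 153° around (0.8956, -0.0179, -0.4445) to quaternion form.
0.2334 + 0.8709i - 0.0174j - 0.4322k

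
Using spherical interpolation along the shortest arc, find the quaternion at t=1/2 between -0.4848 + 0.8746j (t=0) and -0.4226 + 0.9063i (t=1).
-0.5845 + 0.5838i + 0.5634j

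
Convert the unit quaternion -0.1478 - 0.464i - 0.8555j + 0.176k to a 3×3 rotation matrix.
[[-0.5257, 0.8459, 0.0896], [0.7419, 0.5075, -0.4383], [-0.4162, -0.164, -0.8944]]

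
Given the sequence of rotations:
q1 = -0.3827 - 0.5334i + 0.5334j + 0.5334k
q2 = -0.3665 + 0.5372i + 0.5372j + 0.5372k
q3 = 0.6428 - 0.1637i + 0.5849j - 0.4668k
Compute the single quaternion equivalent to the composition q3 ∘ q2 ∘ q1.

q2 · q1 = -0.1463 - 0.0101i - 0.9742j + 0.172k
q3 · q2 · q1 = 0.5544 - 0.3367i - 0.6789j + 0.3442k
0.5544 - 0.3367i - 0.6789j + 0.3442k


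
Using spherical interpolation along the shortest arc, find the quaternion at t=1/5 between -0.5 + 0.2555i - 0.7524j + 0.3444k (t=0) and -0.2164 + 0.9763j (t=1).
-0.3712 + 0.2149i - 0.8556j + 0.2897k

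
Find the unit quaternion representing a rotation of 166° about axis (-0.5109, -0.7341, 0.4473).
0.1219 - 0.5071i - 0.7286j + 0.444k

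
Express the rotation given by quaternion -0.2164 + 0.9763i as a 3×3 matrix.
[[1, 0, 0], [0, -0.9063, 0.4225], [0, -0.4225, -0.9063]]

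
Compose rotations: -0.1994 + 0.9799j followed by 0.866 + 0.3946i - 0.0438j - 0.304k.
-0.1298 + 0.2192i + 0.8573j + 0.4473k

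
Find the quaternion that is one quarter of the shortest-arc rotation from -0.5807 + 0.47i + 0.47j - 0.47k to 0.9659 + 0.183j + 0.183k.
-0.7502 + 0.3792i + 0.3259j - 0.4326k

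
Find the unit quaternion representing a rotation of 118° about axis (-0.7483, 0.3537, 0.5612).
0.515 - 0.6414i + 0.3032j + 0.481k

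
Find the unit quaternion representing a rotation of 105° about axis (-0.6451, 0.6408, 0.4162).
0.6088 - 0.5118i + 0.5084j + 0.3302k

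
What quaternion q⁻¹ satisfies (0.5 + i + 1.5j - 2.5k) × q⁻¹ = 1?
0.0513 - 0.1026i - 0.1538j + 0.2564k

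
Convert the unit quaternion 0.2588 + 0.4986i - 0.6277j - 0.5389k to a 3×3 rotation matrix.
[[-0.3688, -0.347, -0.8623], [-0.9049, -0.078, 0.4185], [-0.2125, 0.9346, -0.2852]]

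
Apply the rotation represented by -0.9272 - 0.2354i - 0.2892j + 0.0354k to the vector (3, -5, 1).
(2.001, -4.679, -3.017)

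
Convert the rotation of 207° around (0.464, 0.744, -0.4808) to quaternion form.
-0.2334 + 0.4512i + 0.7234j - 0.4675k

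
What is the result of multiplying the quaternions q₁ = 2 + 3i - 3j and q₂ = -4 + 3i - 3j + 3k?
-26 - 15i - 3j + 6k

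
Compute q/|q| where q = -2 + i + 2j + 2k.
-0.5547 + 0.2774i + 0.5547j + 0.5547k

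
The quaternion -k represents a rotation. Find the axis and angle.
axis = (0, 0, -1), θ = π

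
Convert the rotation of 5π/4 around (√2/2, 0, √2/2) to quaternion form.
-0.3827 + 0.6533i + 0.6533k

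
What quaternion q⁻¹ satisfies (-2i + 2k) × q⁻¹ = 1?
0.25i - 0.25k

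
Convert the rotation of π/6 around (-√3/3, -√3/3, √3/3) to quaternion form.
0.9659 - 0.1494i - 0.1494j + 0.1494k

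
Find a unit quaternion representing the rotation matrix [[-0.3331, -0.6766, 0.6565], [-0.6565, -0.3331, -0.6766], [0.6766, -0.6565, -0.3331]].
0.0087 + 0.5773i - 0.5773j + 0.5773k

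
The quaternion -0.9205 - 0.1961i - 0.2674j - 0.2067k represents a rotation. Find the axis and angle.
axis = (-0.5019, -0.6843, -0.529), θ = 314°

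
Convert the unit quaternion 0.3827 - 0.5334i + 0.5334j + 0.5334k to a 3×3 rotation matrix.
[[-0.1381, -0.9773, -0.1608], [-0.1608, -0.1381, 0.9773], [-0.9773, 0.1608, -0.1381]]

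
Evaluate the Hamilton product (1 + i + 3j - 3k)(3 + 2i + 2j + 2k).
1 + 17i + 3j - 11k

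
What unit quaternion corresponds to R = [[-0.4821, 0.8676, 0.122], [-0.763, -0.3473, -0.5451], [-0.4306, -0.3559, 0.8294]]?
0.5 + 0.0946i + 0.2763j - 0.8153k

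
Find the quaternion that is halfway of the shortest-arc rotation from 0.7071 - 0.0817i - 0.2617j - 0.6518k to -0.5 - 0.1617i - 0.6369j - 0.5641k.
0.134 - 0.1575i - 0.5815j - 0.7868k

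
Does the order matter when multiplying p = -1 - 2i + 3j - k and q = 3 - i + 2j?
Yes: pq = -11 - 3i + 8j - 4k ≠ -11 - 7i + 6j - 2k = qp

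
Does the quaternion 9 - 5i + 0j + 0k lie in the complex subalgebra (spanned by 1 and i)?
Yes. The quaternion 9 - 5i has j- and k-coefficients y = z = 0, so it lies in the complex subalgebra spanned by 1 and i.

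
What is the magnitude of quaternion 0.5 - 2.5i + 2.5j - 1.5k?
√15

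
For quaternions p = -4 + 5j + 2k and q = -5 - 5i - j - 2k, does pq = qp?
No: pq = 29 + 12i - 31j + 23k ≠ 29 + 28i - 11j - 27k = qp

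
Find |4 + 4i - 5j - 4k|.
√73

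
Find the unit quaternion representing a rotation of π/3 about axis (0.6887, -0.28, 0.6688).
0.866 + 0.3443i - 0.14j + 0.3344k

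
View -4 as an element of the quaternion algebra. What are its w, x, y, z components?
-4 + 0i + 0j + 0k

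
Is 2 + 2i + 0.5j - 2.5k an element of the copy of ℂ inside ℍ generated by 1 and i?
No. The quaternion 2 + 2i + 0.5j - 2.5k has j-coefficient y = 0.5 and k-coefficient z = -2.5, not both zero, so it does not lie in the complex subalgebra spanned by 1 and i.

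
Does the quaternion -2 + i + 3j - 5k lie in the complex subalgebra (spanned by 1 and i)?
No. The quaternion -2 + i + 3j - 5k has j-coefficient y = 3 and k-coefficient z = -5, not both zero, so it does not lie in the complex subalgebra spanned by 1 and i.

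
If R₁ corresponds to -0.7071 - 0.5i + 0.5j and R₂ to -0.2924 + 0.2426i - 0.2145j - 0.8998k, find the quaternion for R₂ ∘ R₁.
0.4353 + 0.4246i + 0.4554j + 0.6503k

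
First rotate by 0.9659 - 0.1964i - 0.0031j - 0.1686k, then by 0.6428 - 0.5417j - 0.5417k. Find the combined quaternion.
0.5279 - 0.0366i - 0.4188j - 0.738k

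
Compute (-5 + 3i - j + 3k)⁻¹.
-0.1136 - 0.0682i + 0.0227j - 0.0682k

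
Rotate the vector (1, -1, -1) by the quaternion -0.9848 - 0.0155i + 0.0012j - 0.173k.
(1.278, -0.568, -1.022)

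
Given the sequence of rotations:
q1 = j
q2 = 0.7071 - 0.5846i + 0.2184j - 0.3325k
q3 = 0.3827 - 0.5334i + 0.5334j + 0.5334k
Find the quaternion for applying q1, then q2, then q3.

q2 · q1 = -0.2184 + 0.3325i + 0.7071j - 0.5846k
q3 · q2 · q1 = 0.0284 - 0.4453i + 0.0196j - 0.8947k
0.0284 - 0.4453i + 0.0196j - 0.8947k


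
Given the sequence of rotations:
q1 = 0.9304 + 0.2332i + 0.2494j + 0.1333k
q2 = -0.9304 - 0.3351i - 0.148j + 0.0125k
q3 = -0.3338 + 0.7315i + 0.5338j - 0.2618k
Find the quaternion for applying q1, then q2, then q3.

q2 · q1 = -0.7523 - 0.5516i - 0.3222j - 0.1615k
q3 · q2 · q1 = 0.7843 - 0.5367i - 0.0315j + 0.3096k
0.7843 - 0.5367i - 0.0315j + 0.3096k


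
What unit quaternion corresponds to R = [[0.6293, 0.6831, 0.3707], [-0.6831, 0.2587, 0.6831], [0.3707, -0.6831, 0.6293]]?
0.7933 - 0.4305i - 0.4305k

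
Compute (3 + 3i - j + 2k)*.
3 - 3i + j - 2k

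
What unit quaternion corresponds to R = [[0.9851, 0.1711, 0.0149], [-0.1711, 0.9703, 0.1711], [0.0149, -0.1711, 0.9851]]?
0.9925 - 0.0862i - 0.0862k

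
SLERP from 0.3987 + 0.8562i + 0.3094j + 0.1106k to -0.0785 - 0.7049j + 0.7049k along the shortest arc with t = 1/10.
0.3962 + 0.8271i + 0.3986j + 0.0071k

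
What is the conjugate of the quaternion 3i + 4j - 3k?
-3i - 4j + 3k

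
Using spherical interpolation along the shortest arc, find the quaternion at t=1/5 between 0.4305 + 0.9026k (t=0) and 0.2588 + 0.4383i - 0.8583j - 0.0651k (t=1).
0.4815 + 0.1312i - 0.257j + 0.8276k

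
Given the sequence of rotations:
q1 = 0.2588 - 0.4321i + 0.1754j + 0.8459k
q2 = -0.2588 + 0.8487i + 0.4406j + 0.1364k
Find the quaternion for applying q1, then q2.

q2 · q1 = 0.1071 + 0.6803i - 0.7082j + 0.1556k
0.1071 + 0.6803i - 0.7082j + 0.1556k


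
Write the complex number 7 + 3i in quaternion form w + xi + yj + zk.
7 + 3i + 0j + 0k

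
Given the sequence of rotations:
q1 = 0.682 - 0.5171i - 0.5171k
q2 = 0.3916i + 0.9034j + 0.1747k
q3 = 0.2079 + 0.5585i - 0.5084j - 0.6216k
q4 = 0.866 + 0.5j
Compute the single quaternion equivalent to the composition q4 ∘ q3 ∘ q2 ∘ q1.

q2 · q1 = 0.2928 - 0.2001i + 0.7283j + 0.5863k
q3 · q2 · q1 = 0.9073 + 0.2766i - 0.2005j + 0.2449k
q4 · q3 · q2 · q1 = 0.886 + 0.362i + 0.28j + 0.0738k
0.886 + 0.362i + 0.28j + 0.0738k


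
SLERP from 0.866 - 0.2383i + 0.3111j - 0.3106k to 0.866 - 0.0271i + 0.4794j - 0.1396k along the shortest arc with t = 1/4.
0.8745 - 0.187i + 0.3569j - 0.2702k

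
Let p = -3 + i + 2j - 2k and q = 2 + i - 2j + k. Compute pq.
-1 - 3i + 7j - 11k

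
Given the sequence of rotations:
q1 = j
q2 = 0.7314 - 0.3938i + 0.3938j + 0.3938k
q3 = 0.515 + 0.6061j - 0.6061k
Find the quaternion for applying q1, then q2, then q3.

q2 · q1 = -0.3938 - 0.3938i + 0.7314j - 0.3938k
q3 · q2 · q1 = -0.8848 + 0.0018i + 0.3767j + 0.2746k
-0.8848 + 0.0018i + 0.3767j + 0.2746k


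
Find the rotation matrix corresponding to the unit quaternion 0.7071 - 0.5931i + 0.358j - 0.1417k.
[[0.7035, -0.2243, 0.6744], [-0.6251, 0.2563, 0.7373], [-0.3382, -0.9402, 0.0401]]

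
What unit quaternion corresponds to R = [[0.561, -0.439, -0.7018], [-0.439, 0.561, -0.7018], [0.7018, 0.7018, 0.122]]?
0.749 + 0.4685i - 0.4685j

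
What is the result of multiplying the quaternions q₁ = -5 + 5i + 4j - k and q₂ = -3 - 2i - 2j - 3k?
30 - 19i + 15j + 16k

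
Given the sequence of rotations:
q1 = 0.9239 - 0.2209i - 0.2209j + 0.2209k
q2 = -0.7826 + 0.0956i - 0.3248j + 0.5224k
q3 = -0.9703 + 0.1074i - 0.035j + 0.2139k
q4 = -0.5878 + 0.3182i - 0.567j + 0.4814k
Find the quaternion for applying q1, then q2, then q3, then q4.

q2 · q1 = -0.8891 + 0.3049i - 0.2637j + 0.2169k
q3 · q2 · q1 = 0.7743 - 0.3425i + 0.3289j - 0.4183k
q4 · q3 · q2 · q1 = 0.0417 + 0.5265i - 0.6641j + 0.5291k
0.0417 + 0.5265i - 0.6641j + 0.5291k


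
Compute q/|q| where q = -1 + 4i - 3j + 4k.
-0.1543 + 0.6172i - 0.4629j + 0.6172k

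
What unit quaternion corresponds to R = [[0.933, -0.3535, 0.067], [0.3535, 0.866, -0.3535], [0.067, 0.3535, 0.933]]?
0.9659 + 0.183i + 0.183k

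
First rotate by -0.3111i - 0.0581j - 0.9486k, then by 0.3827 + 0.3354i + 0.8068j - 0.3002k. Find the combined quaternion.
-0.1336 - 0.9018i + 0.3893j - 0.1315k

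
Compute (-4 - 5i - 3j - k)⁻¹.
-0.0784 + 0.098i + 0.0588j + 0.0196k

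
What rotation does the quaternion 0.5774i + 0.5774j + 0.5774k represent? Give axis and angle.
axis = (√3/3, √3/3, √3/3), θ = π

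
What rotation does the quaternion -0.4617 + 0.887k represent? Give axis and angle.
axis = (0, 0, 1), θ = 235°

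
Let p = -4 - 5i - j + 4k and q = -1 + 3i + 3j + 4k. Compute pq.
6 - 23i + 21j - 32k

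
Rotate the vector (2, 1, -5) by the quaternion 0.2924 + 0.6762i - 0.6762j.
(1.234, 0.234, 5.331)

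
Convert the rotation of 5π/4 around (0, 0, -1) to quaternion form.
-0.3827 - 0.9239k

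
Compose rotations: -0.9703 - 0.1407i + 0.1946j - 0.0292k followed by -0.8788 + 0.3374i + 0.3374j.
0.8345 - 0.2136i - 0.4885j + 0.1388k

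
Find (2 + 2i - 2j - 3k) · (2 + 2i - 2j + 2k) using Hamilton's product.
2 - 2i - 18j - 2k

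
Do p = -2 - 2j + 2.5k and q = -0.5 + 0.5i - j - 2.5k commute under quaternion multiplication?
No: pq = 5.25 + 6.5i + 4.25j + 4.75k ≠ 5.25 - 8.5i + 1.75j + 2.75k = qp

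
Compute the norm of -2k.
2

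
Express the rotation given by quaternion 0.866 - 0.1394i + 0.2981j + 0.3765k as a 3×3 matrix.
[[0.5388, -0.7352, 0.4113], [0.569, 0.6776, 0.4659], [-0.6213, -0.017, 0.7834]]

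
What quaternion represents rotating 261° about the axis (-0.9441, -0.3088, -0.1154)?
-0.6494 - 0.7179i - 0.2348j - 0.0878k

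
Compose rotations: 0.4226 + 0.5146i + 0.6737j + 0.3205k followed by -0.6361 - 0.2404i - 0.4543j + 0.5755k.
-0.0235 - 0.9622i - 0.2473j + 0.1112k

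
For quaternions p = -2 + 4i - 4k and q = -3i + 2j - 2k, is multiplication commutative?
No: pq = 4 + 14i + 16j + 12k ≠ 4 - 2i - 24j - 4k = qp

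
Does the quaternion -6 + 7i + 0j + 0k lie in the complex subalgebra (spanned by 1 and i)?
Yes. The quaternion -6 + 7i has j- and k-coefficients y = z = 0, so it lies in the complex subalgebra spanned by 1 and i.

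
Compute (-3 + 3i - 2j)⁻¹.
-0.1364 - 0.1364i + 0.0909j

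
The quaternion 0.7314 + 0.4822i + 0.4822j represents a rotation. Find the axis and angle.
axis = (√2/2, √2/2, 0), θ = 86°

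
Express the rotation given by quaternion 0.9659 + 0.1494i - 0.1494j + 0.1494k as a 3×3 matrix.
[[0.9107, -0.3333, -0.244], [0.244, 0.9107, -0.3333], [0.3333, 0.244, 0.9107]]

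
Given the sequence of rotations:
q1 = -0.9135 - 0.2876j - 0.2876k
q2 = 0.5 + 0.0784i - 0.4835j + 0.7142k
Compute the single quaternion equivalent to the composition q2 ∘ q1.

q2 · q1 = -0.3904 + 0.2728i + 0.3204j - 0.8188k
-0.3904 + 0.2728i + 0.3204j - 0.8188k


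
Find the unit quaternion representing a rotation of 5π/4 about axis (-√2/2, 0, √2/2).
-0.3827 - 0.6533i + 0.6533k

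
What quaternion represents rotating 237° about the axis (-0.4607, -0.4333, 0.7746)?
-0.4772 - 0.4049i - 0.3808j + 0.6807k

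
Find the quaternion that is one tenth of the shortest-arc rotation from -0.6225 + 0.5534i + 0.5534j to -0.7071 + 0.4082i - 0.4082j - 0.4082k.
-0.6723 + 0.5704i + 0.4692j - 0.0506k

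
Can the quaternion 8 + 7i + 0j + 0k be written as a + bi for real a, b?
Yes. The quaternion 8 + 7i has j- and k-coefficients y = z = 0, so it lies in the complex subalgebra spanned by 1 and i.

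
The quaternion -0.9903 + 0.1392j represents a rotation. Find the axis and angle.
axis = (0, 1, 0), θ = 344°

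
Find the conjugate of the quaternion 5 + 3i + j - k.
5 - 3i - j + k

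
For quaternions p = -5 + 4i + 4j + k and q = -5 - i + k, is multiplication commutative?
No: pq = 28 - 11i - 25j - 6k ≠ 28 - 19i - 15j - 14k = qp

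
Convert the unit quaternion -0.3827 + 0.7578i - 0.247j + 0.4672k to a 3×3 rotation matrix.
[[0.4414, -0.0168, 0.8971], [-0.7319, -0.5851, 0.3492], [0.519, -0.8108, -0.2705]]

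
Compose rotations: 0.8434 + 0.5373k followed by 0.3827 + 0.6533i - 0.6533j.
0.3228 + 0.2i - 0.902j + 0.2056k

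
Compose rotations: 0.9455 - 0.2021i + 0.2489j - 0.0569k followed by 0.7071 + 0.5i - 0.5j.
0.8941 + 0.3583i - 0.2683j - 0.0168k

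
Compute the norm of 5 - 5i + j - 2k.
√55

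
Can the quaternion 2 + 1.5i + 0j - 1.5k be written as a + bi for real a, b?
No. The quaternion 2 + 1.5i - 1.5k has j-coefficient y = 0 and k-coefficient z = -1.5, not both zero, so it does not lie in the complex subalgebra spanned by 1 and i.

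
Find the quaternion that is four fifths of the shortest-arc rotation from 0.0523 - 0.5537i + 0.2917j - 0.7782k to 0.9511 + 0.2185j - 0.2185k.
0.8624 - 0.1466i + 0.2722j - 0.4009k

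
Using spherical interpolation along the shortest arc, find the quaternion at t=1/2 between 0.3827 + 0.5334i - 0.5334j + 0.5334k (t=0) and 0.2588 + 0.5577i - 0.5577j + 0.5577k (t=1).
0.3214 + 0.5467i - 0.5467j + 0.5467k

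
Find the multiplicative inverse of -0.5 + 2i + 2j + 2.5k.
-0.0345 - 0.1379i - 0.1379j - 0.1724k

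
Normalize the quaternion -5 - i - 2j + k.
-0.898 - 0.1796i - 0.3592j + 0.1796k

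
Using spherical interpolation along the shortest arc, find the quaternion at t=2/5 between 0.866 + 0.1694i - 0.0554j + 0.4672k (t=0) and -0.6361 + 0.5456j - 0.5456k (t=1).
0.8059 + 0.1054i - 0.2634j + 0.5197k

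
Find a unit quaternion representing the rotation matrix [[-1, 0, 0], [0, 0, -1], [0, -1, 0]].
-0.7071j + 0.7071k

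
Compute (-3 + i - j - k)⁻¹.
-0.25 - 0.0833i + 0.0833j + 0.0833k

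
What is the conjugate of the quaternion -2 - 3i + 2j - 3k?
-2 + 3i - 2j + 3k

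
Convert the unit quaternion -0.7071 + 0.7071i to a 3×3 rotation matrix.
[[1, 0, 0], [0, 0, 1], [0, -1, 0]]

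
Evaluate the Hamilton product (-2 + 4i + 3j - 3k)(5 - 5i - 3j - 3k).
10 + 12i + 48j - 6k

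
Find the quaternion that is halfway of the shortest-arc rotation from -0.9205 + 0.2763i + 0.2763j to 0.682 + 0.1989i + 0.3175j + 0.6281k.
-0.9298 + 0.0449i - 0.0239j - 0.3644k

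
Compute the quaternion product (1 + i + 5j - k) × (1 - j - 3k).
3 - 15i + 7j - 5k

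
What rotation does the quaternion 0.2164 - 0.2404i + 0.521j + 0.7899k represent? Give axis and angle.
axis = (-0.2462, 0.5336, 0.8091), θ = 155°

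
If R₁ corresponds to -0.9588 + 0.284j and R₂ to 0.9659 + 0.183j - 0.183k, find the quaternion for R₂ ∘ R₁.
-0.9781 + 0.052i + 0.0989j + 0.1755k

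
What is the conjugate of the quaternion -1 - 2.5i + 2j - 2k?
-1 + 2.5i - 2j + 2k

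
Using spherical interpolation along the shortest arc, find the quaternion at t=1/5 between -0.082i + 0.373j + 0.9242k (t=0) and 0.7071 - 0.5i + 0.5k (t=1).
0.1695 - 0.1902i + 0.3199j + 0.9125k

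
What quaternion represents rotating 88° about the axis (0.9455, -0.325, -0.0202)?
0.7193 + 0.6568i - 0.2258j - 0.014k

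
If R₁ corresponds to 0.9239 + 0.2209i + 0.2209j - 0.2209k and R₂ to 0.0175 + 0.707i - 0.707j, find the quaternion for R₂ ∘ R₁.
0.0162 + 0.8132i - 0.4932j + 0.3085k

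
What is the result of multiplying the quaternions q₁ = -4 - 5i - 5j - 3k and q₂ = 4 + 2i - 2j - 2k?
-22 - 24i - 28j + 16k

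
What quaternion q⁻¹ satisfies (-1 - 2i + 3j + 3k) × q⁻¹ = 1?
-0.0435 + 0.087i - 0.1304j - 0.1304k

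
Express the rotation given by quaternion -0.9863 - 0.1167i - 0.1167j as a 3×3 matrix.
[[0.9728, 0.0272, 0.2302], [0.0272, 0.9728, -0.2302], [-0.2302, 0.2302, 0.9455]]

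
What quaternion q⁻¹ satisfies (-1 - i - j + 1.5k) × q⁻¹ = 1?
-0.1905 + 0.1905i + 0.1905j - 0.2857k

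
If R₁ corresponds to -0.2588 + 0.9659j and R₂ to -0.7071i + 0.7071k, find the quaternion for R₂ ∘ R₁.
-0.5i - 0.866k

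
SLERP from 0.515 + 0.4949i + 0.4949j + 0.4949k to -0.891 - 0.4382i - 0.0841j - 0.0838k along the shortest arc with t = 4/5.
0.8471 + 0.469i + 0.1768j + 0.1766k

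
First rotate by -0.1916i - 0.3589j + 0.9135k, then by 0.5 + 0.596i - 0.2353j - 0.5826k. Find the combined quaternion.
0.5619 - 0.5198i - 0.6123j + 0.1978k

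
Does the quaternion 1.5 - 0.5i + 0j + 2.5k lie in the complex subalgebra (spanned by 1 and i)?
No. The quaternion 1.5 - 0.5i + 2.5k has j-coefficient y = 0 and k-coefficient z = 2.5, not both zero, so it does not lie in the complex subalgebra spanned by 1 and i.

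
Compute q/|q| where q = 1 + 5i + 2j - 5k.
0.1348 + 0.6742i + 0.2697j - 0.6742k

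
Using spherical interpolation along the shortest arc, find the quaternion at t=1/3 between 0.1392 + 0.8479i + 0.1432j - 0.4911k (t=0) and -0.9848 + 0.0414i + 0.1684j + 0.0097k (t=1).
0.5872 + 0.6925i + 0.0399j - 0.4172k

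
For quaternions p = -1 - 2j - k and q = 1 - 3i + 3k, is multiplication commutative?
No: pq = 2 - 3i + j - 10k ≠ 2 + 9i - 5j + 2k = qp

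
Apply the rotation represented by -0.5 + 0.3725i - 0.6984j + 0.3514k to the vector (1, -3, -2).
(-1.636, -2.062, 2.659)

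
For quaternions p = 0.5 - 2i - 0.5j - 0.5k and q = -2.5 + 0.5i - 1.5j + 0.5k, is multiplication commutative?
No: pq = -0.75 + 4.25i + 1.25j + 4.75k ≠ -0.75 + 6.25i - 0.25j - 1.75k = qp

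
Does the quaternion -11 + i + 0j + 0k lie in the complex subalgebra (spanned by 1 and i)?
Yes. The quaternion -11 + i has j- and k-coefficients y = z = 0, so it lies in the complex subalgebra spanned by 1 and i.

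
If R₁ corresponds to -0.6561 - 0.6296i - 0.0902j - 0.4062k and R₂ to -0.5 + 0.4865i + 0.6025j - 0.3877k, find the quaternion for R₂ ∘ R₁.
0.5312 - 0.2841i + 0.0915j + 0.7929k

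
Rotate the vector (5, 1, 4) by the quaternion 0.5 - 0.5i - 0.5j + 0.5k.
(-4, 5, -1)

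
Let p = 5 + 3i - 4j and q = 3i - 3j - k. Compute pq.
-21 + 19i - 12j - 2k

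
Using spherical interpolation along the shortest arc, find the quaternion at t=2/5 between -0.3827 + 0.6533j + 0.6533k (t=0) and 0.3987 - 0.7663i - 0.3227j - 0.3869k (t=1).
-0.4312 + 0.3453i + 0.5748j + 0.6037k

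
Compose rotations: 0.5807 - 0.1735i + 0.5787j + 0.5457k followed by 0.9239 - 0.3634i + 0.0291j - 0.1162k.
0.52 - 0.2882i + 0.77j + 0.2314k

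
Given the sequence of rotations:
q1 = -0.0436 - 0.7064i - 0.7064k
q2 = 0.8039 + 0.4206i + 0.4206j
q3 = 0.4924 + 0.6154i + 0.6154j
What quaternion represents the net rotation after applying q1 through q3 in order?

q2 · q1 = 0.2621 - 0.8833i + 0.2788j - 0.2708k
q3 · q2 · q1 = 0.5011 - 0.4403i + 0.4652j + 0.5818k
0.5011 - 0.4403i + 0.4652j + 0.5818k


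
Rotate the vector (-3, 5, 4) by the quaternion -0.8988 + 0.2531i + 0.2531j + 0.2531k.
(-0.623, 7.032, -0.408)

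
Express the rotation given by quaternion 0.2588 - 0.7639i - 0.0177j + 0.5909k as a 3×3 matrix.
[[0.301, -0.2788, -0.9119], [0.3329, -0.8654, 0.3745], [-0.8936, -0.4163, -0.1677]]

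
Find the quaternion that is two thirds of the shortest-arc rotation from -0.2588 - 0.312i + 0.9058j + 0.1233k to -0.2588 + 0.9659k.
-0.3272 - 0.1413i + 0.4103j + 0.8394k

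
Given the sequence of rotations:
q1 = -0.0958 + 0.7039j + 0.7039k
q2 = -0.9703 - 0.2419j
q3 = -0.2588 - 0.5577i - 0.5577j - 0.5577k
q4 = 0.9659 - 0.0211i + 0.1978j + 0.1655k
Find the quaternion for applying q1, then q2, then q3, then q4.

q2 · q1 = 0.2632 - 0.1703i - 0.6598j - 0.683k
q3 · q2 · q1 = -0.912 - 0.0898i - 0.262j + 0.303k
q4 · q3 · q2 · q1 = -0.8811 + 0.0358i - 0.4419j + 0.165k
-0.8811 + 0.0358i - 0.4419j + 0.165k


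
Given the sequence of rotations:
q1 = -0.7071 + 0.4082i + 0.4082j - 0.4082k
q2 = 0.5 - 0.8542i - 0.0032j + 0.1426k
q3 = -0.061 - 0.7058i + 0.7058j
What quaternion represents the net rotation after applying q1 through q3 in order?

q2 · q1 = 0.0546 + 0.7512i - 0.0841j - 0.6523k
q3 · q2 · q1 = 0.5862 - 0.5448i - 0.4167j - 0.431k
0.5862 - 0.5448i - 0.4167j - 0.431k


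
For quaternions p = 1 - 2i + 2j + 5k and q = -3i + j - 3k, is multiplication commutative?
No: pq = 7 - 14i - 20j + k ≠ 7 + 8i + 22j - 7k = qp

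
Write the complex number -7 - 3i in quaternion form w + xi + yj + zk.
-7 - 3i + 0j + 0k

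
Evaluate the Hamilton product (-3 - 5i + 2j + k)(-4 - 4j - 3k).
23 + 18i - 11j + 25k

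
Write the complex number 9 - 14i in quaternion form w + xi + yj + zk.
9 - 14i + 0j + 0k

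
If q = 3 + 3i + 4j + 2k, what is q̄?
3 - 3i - 4j - 2k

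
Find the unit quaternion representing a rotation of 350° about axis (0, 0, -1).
-0.9962 - 0.0872k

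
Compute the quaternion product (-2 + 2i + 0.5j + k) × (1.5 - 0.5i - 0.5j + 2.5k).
-4.25 + 5.75i - 3.75j - 4.25k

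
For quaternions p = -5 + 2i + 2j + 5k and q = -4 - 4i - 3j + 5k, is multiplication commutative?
No: pq = 9 + 37i - 23j - 43k ≠ 9 - 13i + 37j - 47k = qp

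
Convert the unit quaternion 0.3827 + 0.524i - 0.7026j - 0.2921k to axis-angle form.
axis = (0.5672, -0.7605, -0.3162), θ = 3π/4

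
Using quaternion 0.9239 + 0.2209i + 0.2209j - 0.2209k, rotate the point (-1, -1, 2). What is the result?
(-0.689, -1.506, 1.805)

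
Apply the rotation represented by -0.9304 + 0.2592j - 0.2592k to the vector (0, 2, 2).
(-1.929, 1.463, 1.463)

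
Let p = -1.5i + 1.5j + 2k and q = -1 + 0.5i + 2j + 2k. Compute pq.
-6.25 + 0.5i + 2.5j - 5.75k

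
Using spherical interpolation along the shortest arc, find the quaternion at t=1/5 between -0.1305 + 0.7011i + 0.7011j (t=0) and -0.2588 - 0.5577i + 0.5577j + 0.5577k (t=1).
-0.2014 + 0.4922i + 0.8299j + 0.1688k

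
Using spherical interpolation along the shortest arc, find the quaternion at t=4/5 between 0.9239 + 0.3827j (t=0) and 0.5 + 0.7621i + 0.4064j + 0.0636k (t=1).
0.6326 + 0.6419i + 0.4299j + 0.0536k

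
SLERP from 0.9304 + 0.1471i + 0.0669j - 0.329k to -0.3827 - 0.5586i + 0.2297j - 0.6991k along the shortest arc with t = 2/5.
0.9013 + 0.4081i - 0.0724j + 0.1263k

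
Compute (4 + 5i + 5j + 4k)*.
4 - 5i - 5j - 4k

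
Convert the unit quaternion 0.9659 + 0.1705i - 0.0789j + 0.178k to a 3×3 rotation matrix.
[[0.9242, -0.3708, -0.0917], [0.317, 0.8785, -0.3575], [0.2131, 0.3013, 0.9294]]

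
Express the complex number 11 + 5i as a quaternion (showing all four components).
11 + 5i + 0j + 0k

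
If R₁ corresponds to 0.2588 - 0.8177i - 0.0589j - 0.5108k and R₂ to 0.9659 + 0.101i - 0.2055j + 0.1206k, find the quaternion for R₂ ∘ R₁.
0.3821 - 0.6516i - 0.1571j - 0.6362k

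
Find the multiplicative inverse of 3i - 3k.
-0.1667i + 0.1667k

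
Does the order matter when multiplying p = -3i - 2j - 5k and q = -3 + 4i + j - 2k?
Yes: pq = 4 + 18i - 20j + 20k ≠ 4 + 32j + 10k = qp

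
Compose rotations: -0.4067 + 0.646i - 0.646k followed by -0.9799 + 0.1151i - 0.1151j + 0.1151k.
0.3985 - 0.6055i + 0.1955j + 0.6606k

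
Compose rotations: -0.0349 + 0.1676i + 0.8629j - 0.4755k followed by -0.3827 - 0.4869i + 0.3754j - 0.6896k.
-0.5569 + 0.3694i - 0.6904j - 0.277k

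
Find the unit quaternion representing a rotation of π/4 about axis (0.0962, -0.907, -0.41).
0.9239 + 0.0368i - 0.3471j - 0.1569k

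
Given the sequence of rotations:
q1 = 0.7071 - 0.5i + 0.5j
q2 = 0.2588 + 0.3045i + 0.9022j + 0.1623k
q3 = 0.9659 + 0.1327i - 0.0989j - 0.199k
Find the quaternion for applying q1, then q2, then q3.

q2 · q1 = -0.1159 + 0.0048i + 0.6862j + 0.7181k
q3 · q2 · q1 = 0.0982 + 0.0548i + 0.578j + 0.8082k
0.0982 + 0.0548i + 0.578j + 0.8082k


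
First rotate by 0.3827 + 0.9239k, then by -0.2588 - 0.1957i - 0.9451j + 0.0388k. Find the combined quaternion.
-0.1349 - 0.9481i - 0.1809j - 0.2243k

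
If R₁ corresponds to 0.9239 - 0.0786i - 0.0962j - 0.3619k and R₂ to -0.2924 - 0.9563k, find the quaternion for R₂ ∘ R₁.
-0.6162 - 0.069i + 0.1033j - 0.7777k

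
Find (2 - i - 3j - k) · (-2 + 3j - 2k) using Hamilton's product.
3 + 11i + 10j - 5k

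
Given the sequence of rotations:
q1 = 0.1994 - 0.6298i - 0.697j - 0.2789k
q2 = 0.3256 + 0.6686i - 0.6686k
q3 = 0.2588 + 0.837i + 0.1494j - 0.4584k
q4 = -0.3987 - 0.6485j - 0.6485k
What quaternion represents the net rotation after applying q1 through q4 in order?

q2 · q1 = 0.2995 - 0.5378i + 0.3806j - 0.6901k
q3 · q2 · q1 = 0.1544 + 0.1829i + 0.9674j + 0.083k
q4 · q3 · q2 · q1 = 0.6196 + 0.5006i - 0.6044j - 0.0146k
0.6196 + 0.5006i - 0.6044j - 0.0146k


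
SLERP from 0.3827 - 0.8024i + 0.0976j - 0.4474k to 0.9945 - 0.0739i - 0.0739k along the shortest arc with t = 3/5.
0.8619 - 0.4312i + 0.0463j - 0.2628k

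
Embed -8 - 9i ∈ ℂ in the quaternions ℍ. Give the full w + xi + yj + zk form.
-8 - 9i + 0j + 0k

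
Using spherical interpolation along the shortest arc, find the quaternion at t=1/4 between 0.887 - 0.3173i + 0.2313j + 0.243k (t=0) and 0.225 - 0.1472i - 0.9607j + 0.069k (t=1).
0.8934 - 0.3445i - 0.1478j + 0.2475k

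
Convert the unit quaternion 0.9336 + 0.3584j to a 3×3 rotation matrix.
[[0.7431, 0, 0.6692], [0, 1, 0], [-0.6692, 0, 0.7431]]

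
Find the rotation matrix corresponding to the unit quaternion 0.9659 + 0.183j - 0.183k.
[[0.866, 0.3535, 0.3535], [-0.3535, 0.933, -0.067], [-0.3535, -0.067, 0.933]]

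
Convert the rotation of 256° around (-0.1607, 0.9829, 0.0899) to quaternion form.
-0.6157 - 0.1266i + 0.7745j + 0.0708k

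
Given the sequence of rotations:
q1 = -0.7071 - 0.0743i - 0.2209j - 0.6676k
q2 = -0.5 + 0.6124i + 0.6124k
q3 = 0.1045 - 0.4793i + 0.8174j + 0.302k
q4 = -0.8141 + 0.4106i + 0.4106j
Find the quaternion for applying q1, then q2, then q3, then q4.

q2 · q1 = 0.8079 - 0.2606i + 0.4738j - 0.2345k
q3 · q2 · q1 = -0.3569 - 0.7492i + 0.5188j + 0.2054k
q4 · q3 · q2 · q1 = 0.3852 + 0.5477i - 0.6532j + 0.3534k
0.3852 + 0.5477i - 0.6532j + 0.3534k


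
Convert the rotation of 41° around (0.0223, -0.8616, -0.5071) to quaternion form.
0.9367 + 0.0078i - 0.3017j - 0.1776k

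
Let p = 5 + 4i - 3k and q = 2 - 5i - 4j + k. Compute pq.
33 - 29i - 9j - 17k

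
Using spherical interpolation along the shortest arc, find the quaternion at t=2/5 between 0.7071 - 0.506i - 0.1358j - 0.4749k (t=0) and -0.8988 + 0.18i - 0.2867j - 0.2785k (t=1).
0.8862 - 0.421i + 0.0412j - 0.1891k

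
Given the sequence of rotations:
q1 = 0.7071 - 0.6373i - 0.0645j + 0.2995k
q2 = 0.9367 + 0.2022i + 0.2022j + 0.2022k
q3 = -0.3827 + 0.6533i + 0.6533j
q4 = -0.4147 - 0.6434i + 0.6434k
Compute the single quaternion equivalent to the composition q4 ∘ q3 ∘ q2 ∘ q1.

q2 · q1 = 0.7437 - 0.3804i - 0.1069j + 0.5393k
q3 · q2 · q1 = 0.0337 + 0.9838i + 0.1744j - 0.0277k
q4 · q3 · q2 · q1 = 0.6368 - 0.5419i + 0.5428j - 0.079k
0.6368 - 0.5419i + 0.5428j - 0.079k


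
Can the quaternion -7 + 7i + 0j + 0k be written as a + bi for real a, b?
Yes. The quaternion -7 + 7i has j- and k-coefficients y = z = 0, so it lies in the complex subalgebra spanned by 1 and i.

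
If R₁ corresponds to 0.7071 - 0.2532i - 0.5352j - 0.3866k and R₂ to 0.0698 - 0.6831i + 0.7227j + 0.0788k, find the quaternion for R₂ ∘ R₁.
0.2936 - 0.7379i + 0.1896j + 0.5773k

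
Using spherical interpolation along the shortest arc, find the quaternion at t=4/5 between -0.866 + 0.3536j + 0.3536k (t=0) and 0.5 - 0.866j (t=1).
-0.6031 + 0.7939j + 0.0773k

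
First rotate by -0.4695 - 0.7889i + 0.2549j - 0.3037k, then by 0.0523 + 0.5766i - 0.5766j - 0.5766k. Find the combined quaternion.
0.4022 + 0.0101i + 0.914j - 0.0531k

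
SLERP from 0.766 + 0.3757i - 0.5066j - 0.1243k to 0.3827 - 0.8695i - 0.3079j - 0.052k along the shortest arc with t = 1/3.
0.8116 - 0.0947i - 0.5623j - 0.127k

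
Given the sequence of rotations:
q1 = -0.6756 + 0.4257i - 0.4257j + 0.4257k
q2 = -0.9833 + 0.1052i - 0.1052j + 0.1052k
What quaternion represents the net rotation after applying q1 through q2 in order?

q2 · q1 = 0.53 - 0.4897i + 0.4897j - 0.4897k
0.53 - 0.4897i + 0.4897j - 0.4897k


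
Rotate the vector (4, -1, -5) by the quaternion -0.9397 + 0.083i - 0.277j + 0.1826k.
(0.068, -2.75, -5.868)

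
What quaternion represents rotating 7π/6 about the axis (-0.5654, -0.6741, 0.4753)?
-0.2588 - 0.5461i - 0.6511j + 0.4591k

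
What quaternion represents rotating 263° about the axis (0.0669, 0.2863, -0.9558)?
-0.6626 + 0.0501i + 0.2144j - 0.7159k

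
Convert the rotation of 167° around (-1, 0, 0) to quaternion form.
0.1132 - 0.9936i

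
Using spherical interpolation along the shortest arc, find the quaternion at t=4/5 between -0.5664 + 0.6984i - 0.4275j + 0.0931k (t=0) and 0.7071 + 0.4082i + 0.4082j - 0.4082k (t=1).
-0.7723 - 0.1801i - 0.4719j + 0.3852k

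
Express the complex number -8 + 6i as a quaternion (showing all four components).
-8 + 6i + 0j + 0k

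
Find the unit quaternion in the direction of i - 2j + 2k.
0.3333i - 0.6667j + 0.6667k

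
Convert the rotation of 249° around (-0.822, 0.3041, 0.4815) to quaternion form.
-0.5664 - 0.6774i + 0.2506j + 0.3968k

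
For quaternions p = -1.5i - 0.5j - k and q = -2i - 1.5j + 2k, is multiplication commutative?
No: pq = -1.75 - 2.5i + 5j + 1.25k ≠ -1.75 + 2.5i - 5j - 1.25k = qp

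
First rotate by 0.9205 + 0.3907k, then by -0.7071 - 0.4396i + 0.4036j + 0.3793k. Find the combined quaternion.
-0.7991 - 0.247i + 0.5433j + 0.0729k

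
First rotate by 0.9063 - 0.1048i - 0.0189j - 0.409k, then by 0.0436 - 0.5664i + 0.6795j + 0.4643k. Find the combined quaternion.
0.1829 - 0.787i + 0.3347j + 0.4849k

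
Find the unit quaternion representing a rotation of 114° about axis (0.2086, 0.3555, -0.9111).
0.5446 + 0.1749i + 0.2981j - 0.7641k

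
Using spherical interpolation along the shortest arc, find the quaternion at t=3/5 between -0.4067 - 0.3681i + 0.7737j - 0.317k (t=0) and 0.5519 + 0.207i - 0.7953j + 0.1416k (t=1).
-0.4984 - 0.2741i + 0.7941j - 0.2139k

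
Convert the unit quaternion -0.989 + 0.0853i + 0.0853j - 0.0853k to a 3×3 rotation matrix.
[[0.9709, -0.1542, -0.1833], [0.1833, 0.9709, 0.1542], [0.1542, -0.1833, 0.9709]]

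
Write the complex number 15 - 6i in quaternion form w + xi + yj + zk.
15 - 6i + 0j + 0k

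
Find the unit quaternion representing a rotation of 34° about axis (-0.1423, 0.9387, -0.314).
0.9563 - 0.0416i + 0.2744j - 0.0918k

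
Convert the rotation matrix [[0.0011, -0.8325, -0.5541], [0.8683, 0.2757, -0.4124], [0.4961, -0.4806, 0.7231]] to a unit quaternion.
0.7071 - 0.0241i - 0.3713j + 0.6013k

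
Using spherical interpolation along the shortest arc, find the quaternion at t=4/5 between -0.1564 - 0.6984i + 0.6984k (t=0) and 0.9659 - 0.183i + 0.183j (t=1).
-0.9608 - 0.0398i - 0.173j + 0.2128k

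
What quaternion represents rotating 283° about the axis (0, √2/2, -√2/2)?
-0.7826 + 0.4402j - 0.4402k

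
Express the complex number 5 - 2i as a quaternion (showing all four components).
5 - 2i + 0j + 0k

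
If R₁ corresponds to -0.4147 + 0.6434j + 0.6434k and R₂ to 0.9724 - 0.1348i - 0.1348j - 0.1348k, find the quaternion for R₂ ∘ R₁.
-0.2298 + 0.0559i + 0.7683j + 0.5948k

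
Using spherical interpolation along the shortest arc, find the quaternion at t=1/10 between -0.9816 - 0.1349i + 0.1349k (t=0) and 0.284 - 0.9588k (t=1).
-0.9605 - 0.1271i + 0.2476k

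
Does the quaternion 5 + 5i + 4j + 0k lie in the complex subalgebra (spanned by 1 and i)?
No. The quaternion 5 + 5i + 4j has j-coefficient y = 4 and k-coefficient z = 0, not both zero, so it does not lie in the complex subalgebra spanned by 1 and i.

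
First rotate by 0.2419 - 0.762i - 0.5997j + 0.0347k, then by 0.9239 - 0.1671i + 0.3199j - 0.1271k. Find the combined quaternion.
0.2924 - 0.8096i - 0.374j + 0.3453k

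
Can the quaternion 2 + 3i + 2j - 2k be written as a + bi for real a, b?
No. The quaternion 2 + 3i + 2j - 2k has j-coefficient y = 2 and k-coefficient z = -2, not both zero, so it does not lie in the complex subalgebra spanned by 1 and i.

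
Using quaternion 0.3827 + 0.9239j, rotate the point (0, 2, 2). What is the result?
(1.414, 2, -1.414)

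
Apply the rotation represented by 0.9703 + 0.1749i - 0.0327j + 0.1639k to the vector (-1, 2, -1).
(-1.597, 1.814, -0.4)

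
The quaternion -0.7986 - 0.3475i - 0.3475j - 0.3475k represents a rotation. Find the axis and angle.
axis = (-√3/3, -√3/3, -√3/3), θ = 286°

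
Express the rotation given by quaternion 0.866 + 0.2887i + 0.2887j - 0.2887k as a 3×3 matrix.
[[0.6666, 0.6667, 0.3333], [-0.3333, 0.6666, -0.6667], [-0.6667, 0.3333, 0.6666]]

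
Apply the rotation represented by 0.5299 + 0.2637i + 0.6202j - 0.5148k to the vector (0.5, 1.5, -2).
(0.388, 2.223, -1.186)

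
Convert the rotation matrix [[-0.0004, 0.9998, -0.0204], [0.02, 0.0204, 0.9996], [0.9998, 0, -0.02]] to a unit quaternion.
-0.5 + 0.4998i + 0.5101j + 0.4899k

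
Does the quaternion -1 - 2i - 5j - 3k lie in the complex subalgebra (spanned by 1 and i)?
No. The quaternion -1 - 2i - 5j - 3k has j-coefficient y = -5 and k-coefficient z = -3, not both zero, so it does not lie in the complex subalgebra spanned by 1 and i.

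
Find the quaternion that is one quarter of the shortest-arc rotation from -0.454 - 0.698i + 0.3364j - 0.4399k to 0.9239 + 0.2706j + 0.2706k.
-0.6569 - 0.576i + 0.195j - 0.4457k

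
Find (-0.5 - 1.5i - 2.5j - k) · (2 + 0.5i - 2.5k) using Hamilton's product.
-2.75 + 3i - 9.25j + 0.5k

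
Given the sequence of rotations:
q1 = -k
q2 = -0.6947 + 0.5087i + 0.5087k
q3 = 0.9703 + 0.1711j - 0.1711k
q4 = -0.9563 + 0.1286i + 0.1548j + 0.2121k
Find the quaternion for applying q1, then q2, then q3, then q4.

q2 · q1 = 0.5087 + 0.5087j + 0.6947k
q3 · q2 · q1 = 0.5254 + 0.2059i + 0.5806j + 0.587k
q4 · q3 · q2 · q1 = -0.7433 - 0.1616i - 0.5057j - 0.4071k
-0.7433 - 0.1616i - 0.5057j - 0.4071k


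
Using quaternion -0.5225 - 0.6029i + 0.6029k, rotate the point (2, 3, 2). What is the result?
(0.982, -3.882, 0.982)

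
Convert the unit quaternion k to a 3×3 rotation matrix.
[[-1, 0, 0], [0, -1, 0], [0, 0, 1]]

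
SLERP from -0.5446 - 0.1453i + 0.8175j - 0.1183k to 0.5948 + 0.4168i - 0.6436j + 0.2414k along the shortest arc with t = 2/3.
-0.586 - 0.3304i + 0.7115j - 0.2029k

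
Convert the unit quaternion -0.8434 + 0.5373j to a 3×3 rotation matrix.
[[0.4226, 0, -0.9063], [0, 1, 0], [0.9063, 0, 0.4226]]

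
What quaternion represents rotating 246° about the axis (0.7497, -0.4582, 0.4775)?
-0.5446 + 0.6288i - 0.3843j + 0.4005k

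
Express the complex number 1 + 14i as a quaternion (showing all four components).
1 + 14i + 0j + 0k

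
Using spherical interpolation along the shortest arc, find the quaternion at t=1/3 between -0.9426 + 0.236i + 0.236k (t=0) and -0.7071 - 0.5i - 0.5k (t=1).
-0.9994 - 0.0247i - 0.0247k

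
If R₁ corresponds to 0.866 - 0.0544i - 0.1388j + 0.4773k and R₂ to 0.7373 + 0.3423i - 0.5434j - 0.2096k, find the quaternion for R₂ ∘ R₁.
0.6817 - 0.0321i - 0.7249j + 0.0933k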